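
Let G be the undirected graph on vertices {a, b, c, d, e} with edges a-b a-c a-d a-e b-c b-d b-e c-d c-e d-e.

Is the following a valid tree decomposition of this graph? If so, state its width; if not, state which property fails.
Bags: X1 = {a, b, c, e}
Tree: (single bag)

No — vertex d appears in no bag.

A tree decomposition must satisfy three properties: every vertex lies in some bag; for every edge, both endpoints lie together in some bag; and for every vertex, the bags containing it form a connected subtree. Here vertex d appears in no bag, so the decomposition is invalid.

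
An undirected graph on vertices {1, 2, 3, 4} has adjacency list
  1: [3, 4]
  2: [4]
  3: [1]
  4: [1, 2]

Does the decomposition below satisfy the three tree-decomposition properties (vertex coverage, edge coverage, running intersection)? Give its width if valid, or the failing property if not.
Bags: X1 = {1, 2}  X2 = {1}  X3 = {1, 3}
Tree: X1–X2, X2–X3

A tree decomposition must satisfy three properties: every vertex lies in some bag; for every edge, both endpoints lie together in some bag; and for every vertex, the bags containing it form a connected subtree. Here vertex 4 appears in no bag, so the decomposition is invalid.

No — vertex 4 appears in no bag.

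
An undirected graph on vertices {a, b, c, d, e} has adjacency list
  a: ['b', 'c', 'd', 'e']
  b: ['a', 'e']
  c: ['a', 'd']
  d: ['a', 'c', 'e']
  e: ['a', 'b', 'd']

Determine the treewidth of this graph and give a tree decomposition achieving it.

The largest bag has 3 vertices, giving width 2; this decomposition certifies tw(G) ≤ 2. For the lower bound, the 3 vertices {a, d, e} are pairwise adjacent, and any tree decomposition puts a clique entirely inside one bag — forcing width ≥ 2. Hence tw(G) = 2 exactly.

Treewidth 2.
One optimal decomposition is:
Bags: B1 = {a, d, e}  B2 = {a, c, d}  B3 = {a, b, e}
Tree: B1–B2, B1–B3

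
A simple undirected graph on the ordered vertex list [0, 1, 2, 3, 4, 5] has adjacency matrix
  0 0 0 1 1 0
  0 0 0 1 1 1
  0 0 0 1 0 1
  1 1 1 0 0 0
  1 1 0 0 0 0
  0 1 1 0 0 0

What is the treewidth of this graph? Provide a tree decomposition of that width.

Every bag has size at most 3, so the width is 3 − 1 = 2 and tw(G) ≤ 2. The edges 2–5–1–3–2 form a cycle, so G is not a tree and its treewidth is at least 2. Therefore the treewidth is 2.

Treewidth 2.
One optimal decomposition is:
Bags: B1 = {2, 3, 5}  B2 = {1, 3, 5}  B3 = {0, 1, 3}  B4 = {0, 1, 4}
Tree: B1–B2, B2–B3, B3–B4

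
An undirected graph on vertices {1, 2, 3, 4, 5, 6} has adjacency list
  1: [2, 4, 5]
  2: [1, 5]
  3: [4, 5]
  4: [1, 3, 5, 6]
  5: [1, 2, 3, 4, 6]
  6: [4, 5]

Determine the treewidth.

2

A width-2 tree decomposition is:
Bags: B1 = {1, 4, 5}  B2 = {4, 5, 6}  B3 = {3, 4, 5}  B4 = {1, 2, 5}
Tree: B1–B2, B2–B3, B1–B4
The largest bag has 3 vertices, giving width 2; this decomposition certifies tw(G) ≤ 2. For the lower bound, the 3 vertices {1, 2, 5} are pairwise adjacent, and any tree decomposition puts a clique entirely inside one bag — forcing width ≥ 2. Hence tw(G) = 2 exactly.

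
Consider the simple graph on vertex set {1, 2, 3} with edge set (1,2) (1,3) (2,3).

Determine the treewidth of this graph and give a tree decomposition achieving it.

A single bag containing all 3 vertices is trivially a valid decomposition of width 2. Conversely, {1, 2, 3} is a clique of size 3, and the vertices of any clique must share a bag in every tree decomposition; so some bag has ≥ 3 vertices and tw(G) ≥ 2. Hence tw(G) = 2 exactly.

Treewidth 2.
Bags: B1 = {1, 2, 3}
Tree: (single bag)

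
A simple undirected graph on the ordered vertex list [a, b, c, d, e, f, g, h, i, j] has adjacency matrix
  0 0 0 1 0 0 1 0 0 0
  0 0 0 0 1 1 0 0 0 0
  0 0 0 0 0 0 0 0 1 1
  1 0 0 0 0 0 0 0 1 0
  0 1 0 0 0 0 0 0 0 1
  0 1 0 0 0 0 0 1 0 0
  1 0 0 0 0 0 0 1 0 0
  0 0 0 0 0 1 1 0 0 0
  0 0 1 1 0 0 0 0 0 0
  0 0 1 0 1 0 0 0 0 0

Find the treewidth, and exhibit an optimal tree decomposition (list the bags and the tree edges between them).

Each bag holds 3 vertices, so the decomposition has width 2, which upper-bounds the treewidth. The edges c–i–d–a–g–h–f–b–e–j–c form a cycle, so G is not a tree and its treewidth is at least 2. Hence tw(G) = 2 exactly.

Treewidth 2.
One such decomposition:
Bags: B1 = {c, d, i}  B2 = {a, c, d}  B3 = {a, c, g}  B4 = {c, g, h}  B5 = {c, f, h}  B6 = {b, c, f}  B7 = {b, c, e}  B8 = {c, e, j}
Tree: B1–B2, B2–B3, B3–B4, B4–B5, B5–B6, B6–B7, B7–B8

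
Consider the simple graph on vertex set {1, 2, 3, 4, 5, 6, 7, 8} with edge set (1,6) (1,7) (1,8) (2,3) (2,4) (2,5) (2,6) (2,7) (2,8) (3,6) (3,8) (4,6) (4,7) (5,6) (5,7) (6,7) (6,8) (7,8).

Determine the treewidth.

3

A width-3 tree decomposition is:
Bags: B1 = {2, 6, 7, 8}  B2 = {1, 6, 7, 8}  B3 = {2, 5, 6, 7}  B4 = {2, 4, 6, 7}  B5 = {2, 3, 6, 8}
Tree: B1–B2, B1–B3, B3–B4, B1–B5
Every bag has size at most 4, so the width is 4 − 1 = 3 and tw(G) ≤ 3. For the lower bound, the 4 vertices {1, 6, 7, 8} are pairwise adjacent, and any tree decomposition puts a clique entirely inside one bag — forcing width ≥ 3. Therefore the treewidth is 3.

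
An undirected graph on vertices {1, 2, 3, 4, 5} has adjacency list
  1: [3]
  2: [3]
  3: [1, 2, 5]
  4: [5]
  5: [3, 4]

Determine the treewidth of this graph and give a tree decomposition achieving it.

Every bag has size at most 2, so the width is 2 − 1 = 1 and tw(G) ≤ 1. G has an edge, so its treewidth is at least 1. Combining the bounds, tw(G) = 1.

Treewidth 1.
One optimal decomposition is:
Bags: B1 = {3, 5}  B2 = {2, 3}  B3 = {4, 5}  B4 = {1, 3}
Tree: B1–B2, B1–B3, B1–B4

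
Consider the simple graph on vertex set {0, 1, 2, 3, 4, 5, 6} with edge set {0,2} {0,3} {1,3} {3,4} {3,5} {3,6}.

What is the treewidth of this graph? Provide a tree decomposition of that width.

Every bag has size at most 2, so the width is 2 − 1 = 1 and tw(G) ≤ 1. Since G has at least one edge (e.g. 0–2), it is not an edgeless graph, so tw(G) ≥ 1. Hence tw(G) = 1 exactly.

Treewidth 1.
Bags: B1 = {0, 2}  B2 = {0, 3}  B3 = {3, 4}  B4 = {1, 3}  B5 = {3, 6}  B6 = {3, 5}
Tree: B1–B2, B2–B3, B3–B4, B4–B5, B2–B6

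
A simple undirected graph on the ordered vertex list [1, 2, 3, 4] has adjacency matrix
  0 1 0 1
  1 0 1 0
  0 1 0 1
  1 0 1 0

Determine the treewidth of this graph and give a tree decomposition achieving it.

Treewidth 2.
Bags: B1 = {1, 2, 3}  B2 = {1, 3, 4}
Tree: B1–B2

Every bag has size at most 3, so the width is 3 − 1 = 2 and tw(G) ≤ 2. Since 1–2–3–4–1 is a cycle in G, G is not acyclic. Forests are exactly the graphs of treewidth ≤ 1, so tw(G) ≥ 2. The upper and lower bounds meet at 2, so that is the treewidth.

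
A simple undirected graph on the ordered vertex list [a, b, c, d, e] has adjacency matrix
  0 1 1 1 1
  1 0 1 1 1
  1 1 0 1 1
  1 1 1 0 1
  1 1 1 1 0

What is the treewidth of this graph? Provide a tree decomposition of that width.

With just one bag of size 5, the width is 5 − 1 = 4, so tw(G) ≤ 4. On the other hand G contains the 5-clique {a, b, c, d, e}. A clique must lie in a single bag of any decomposition, so no decomposition can have width below 4. Combining the bounds, tw(G) = 4.

Treewidth 4.
One such decomposition:
Bags: B1 = {a, b, c, d, e}
Tree: (single bag)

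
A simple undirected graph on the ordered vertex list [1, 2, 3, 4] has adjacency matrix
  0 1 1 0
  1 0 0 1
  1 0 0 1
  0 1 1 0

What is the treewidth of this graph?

A width-2 tree decomposition is:
Bags: B1 = {1, 3, 4}  B2 = {1, 2, 4}
Tree: B1–B2
The largest bag has 3 vertices, giving width 2; this decomposition certifies tw(G) ≤ 2. The edges 4–3–1–2–4 form a cycle, so G is not a tree and its treewidth is at least 2. The upper and lower bounds meet at 2, so that is the treewidth.

2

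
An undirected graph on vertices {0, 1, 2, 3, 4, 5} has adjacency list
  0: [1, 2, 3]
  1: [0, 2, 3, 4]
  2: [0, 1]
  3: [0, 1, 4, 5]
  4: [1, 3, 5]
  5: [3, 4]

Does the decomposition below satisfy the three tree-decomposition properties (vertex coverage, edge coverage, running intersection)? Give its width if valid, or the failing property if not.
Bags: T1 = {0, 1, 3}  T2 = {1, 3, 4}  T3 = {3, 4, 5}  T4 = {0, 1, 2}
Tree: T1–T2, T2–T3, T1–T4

Yes; width 2.

Every vertex of G appears in some bag (union = {0, 1, 2, 3, 4, 5}); every edge is covered by a bag; and for each vertex v the set of bags containing v is connected in the bag tree. The decomposition is therefore valid. The largest bag has 3 vertices, so the width is 2.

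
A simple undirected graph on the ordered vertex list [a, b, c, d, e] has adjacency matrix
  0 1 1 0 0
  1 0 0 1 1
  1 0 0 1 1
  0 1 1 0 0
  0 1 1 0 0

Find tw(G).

A width-2 tree decomposition is:
Bags: B1 = {b, c, d}  B2 = {b, c, e}  B3 = {a, b, c}
Tree: B1–B2, B2–B3
Every bag has size at most 3, so the width is 3 − 1 = 2 and tw(G) ≤ 2. The edges d–c–e–b–d form a cycle, so G is not a tree and its treewidth is at least 2. Hence tw(G) = 2 exactly.

2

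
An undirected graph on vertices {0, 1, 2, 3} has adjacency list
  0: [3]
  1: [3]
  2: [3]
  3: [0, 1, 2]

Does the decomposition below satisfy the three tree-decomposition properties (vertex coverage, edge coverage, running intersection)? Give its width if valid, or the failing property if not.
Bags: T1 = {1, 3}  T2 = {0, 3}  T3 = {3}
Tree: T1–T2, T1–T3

A tree decomposition must satisfy three properties: every vertex lies in some bag; for every edge, both endpoints lie together in some bag; and for every vertex, the bags containing it form a connected subtree. Here vertex 2 appears in no bag, so the decomposition is invalid.

No — vertex 2 appears in no bag.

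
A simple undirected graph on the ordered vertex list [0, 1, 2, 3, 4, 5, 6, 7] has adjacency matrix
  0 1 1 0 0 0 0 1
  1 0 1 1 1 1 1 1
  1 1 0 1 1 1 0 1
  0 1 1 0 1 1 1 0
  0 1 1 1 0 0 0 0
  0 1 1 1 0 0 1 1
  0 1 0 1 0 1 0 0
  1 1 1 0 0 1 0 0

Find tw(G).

3

A width-3 tree decomposition is:
Bags: B1 = {1, 2, 3, 5}  B2 = {1, 2, 3, 4}  B3 = {1, 3, 5, 6}  B4 = {1, 2, 5, 7}  B5 = {0, 1, 2, 7}
Tree: B1–B2, B1–B3, B1–B4, B4–B5
The largest bag has 4 vertices, giving width 3; this decomposition certifies tw(G) ≤ 3. On the other hand G contains the 4-clique {0, 1, 2, 7}. A clique must lie in a single bag of any decomposition, so no decomposition can have width below 3. Combining the bounds, tw(G) = 3.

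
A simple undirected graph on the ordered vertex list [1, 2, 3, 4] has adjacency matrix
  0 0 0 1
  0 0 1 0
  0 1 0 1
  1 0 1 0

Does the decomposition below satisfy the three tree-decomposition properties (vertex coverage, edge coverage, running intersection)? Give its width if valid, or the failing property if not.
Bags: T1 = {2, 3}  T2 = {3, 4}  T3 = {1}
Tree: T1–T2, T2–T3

No — edge (4,1) lies in no bag.

A tree decomposition must satisfy three properties: every vertex lies in some bag; for every edge, both endpoints lie together in some bag; and for every vertex, the bags containing it form a connected subtree. Here edge (4,1) lies in no bag, so the decomposition is invalid.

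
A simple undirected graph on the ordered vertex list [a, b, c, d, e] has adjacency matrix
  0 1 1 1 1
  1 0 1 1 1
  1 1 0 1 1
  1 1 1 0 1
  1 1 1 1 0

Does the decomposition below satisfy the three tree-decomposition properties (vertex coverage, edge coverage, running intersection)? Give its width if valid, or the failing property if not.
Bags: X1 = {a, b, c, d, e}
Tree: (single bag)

Checking the three conditions: (i) the bags cover all of {a, b, c, d, e}; (ii) for each edge, some bag contains both endpoints; (iii) the bags containing any fixed vertex form a subtree. All hold, so the decomposition is valid with width 5 − 1 = 4.

Yes; width 4.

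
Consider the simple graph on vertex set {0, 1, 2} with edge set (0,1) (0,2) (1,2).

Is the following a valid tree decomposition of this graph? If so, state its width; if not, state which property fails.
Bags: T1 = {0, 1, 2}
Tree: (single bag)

Yes; width 2.

Checking the three conditions: (i) the bags cover all of {0, 1, 2}; (ii) for each edge, some bag contains both endpoints; (iii) the bags containing any fixed vertex form a subtree. All hold, so the decomposition is valid with width 3 − 1 = 2.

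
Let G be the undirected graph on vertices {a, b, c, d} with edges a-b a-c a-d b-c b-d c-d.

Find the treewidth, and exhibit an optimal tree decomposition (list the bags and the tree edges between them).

Treewidth 3.
One optimal decomposition is:
Bags: B1 = {a, b, c, d}
Tree: (single bag)

With just one bag of size 4, the width is 4 − 1 = 3, so tw(G) ≤ 3. Conversely, {a, b, c, d} is a clique of size 4, and the vertices of any clique must share a bag in every tree decomposition; so some bag has ≥ 4 vertices and tw(G) ≥ 3. Combining the bounds, tw(G) = 3.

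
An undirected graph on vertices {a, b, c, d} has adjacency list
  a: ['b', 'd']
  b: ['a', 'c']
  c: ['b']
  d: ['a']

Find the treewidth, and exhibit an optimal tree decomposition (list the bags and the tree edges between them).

Treewidth 1.
Bags: B1 = {b, c}  B2 = {a, b}  B3 = {a, d}
Tree: B1–B2, B2–B3

Every bag has size at most 2, so the width is 2 − 1 = 1 and tw(G) ≤ 1. Since G has at least one edge (e.g. c–b), it is not an edgeless graph, so tw(G) ≥ 1. Combining the bounds, tw(G) = 1.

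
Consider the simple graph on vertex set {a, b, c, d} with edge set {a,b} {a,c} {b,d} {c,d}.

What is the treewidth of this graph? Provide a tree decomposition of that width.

Each bag holds 3 vertices, so the decomposition has width 2, which upper-bounds the treewidth. For the lower bound, G contains the cycle a–b–d–c–a, so G is not a forest; only forests have treewidth ≤ 1, hence tw(G) ≥ 2. The upper and lower bounds meet at 2, so that is the treewidth.

Treewidth 2.
Bags: B1 = {a, b, d}  B2 = {a, c, d}
Tree: B1–B2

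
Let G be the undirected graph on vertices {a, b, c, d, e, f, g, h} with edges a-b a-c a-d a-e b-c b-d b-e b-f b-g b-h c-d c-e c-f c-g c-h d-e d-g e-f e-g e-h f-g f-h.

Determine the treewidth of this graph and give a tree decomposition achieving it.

Treewidth 4.
One such decomposition:
Bags: B1 = {b, c, e, f, h}  B2 = {b, c, e, f, g}  B3 = {b, c, d, e, g}  B4 = {a, b, c, d, e}
Tree: B1–B2, B2–B3, B3–B4

Each bag holds 5 vertices, so the decomposition has width 4, which upper-bounds the treewidth. On the other hand G contains the 5-clique {b, c, d, e, g}. A clique must lie in a single bag of any decomposition, so no decomposition can have width below 4. Therefore the treewidth is 4.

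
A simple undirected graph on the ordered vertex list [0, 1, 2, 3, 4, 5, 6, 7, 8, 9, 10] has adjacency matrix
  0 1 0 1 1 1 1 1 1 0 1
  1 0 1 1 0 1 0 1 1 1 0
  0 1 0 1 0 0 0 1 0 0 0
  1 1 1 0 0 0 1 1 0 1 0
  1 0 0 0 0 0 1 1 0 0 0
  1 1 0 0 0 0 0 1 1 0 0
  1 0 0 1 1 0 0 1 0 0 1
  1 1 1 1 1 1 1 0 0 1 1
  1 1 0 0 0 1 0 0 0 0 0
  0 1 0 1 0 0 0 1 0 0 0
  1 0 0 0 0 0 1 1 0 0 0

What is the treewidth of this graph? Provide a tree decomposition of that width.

The largest bag has 4 vertices, giving width 3; this decomposition certifies tw(G) ≤ 3. Conversely, {0, 1, 5, 8} is a clique of size 4, and the vertices of any clique must share a bag in every tree decomposition; so some bag has ≥ 4 vertices and tw(G) ≥ 3. Hence tw(G) = 3 exactly.

Treewidth 3.
One such decomposition:
Bags: B1 = {0, 1, 3, 7}  B2 = {0, 1, 5, 7}  B3 = {0, 3, 6, 7}  B4 = {1, 2, 3, 7}  B5 = {0, 4, 6, 7}  B6 = {0, 6, 7, 10}  B7 = {0, 1, 5, 8}  B8 = {1, 3, 7, 9}
Tree: B1–B2, B1–B3, B1–B4, B3–B5, B3–B6, B2–B7, B4–B8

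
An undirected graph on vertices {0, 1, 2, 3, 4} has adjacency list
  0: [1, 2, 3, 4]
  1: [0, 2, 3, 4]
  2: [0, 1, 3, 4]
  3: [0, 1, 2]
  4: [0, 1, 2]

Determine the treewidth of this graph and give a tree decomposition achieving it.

Treewidth 3.
One optimal decomposition is:
Bags: B1 = {0, 1, 2, 3}  B2 = {0, 1, 2, 4}
Tree: B1–B2

Each bag holds 4 vertices, so the decomposition has width 3, which upper-bounds the treewidth. On the other hand G contains the 4-clique {0, 1, 2, 3}. A clique must lie in a single bag of any decomposition, so no decomposition can have width below 3. Therefore the treewidth is 3.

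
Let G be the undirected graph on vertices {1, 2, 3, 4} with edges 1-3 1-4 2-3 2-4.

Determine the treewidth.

2

A width-2 tree decomposition is:
Bags: B1 = {1, 3, 4}  B2 = {2, 3, 4}
Tree: B1–B2
The largest bag has 3 vertices, giving width 2; this decomposition certifies tw(G) ≤ 2. The edges 4–1–3–2–4 form a cycle, so G is not a tree and its treewidth is at least 2. Hence tw(G) = 2 exactly.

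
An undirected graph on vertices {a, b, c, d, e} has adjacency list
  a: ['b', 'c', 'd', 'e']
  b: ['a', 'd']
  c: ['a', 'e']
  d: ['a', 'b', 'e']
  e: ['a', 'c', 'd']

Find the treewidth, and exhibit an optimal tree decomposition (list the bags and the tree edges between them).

Every bag has size at most 3, so the width is 3 − 1 = 2 and tw(G) ≤ 2. Conversely, {a, d, e} is a clique of size 3, and the vertices of any clique must share a bag in every tree decomposition; so some bag has ≥ 3 vertices and tw(G) ≥ 2. Hence tw(G) = 2 exactly.

Treewidth 2.
One optimal decomposition is:
Bags: B1 = {a, d, e}  B2 = {a, c, e}  B3 = {a, b, d}
Tree: B1–B2, B1–B3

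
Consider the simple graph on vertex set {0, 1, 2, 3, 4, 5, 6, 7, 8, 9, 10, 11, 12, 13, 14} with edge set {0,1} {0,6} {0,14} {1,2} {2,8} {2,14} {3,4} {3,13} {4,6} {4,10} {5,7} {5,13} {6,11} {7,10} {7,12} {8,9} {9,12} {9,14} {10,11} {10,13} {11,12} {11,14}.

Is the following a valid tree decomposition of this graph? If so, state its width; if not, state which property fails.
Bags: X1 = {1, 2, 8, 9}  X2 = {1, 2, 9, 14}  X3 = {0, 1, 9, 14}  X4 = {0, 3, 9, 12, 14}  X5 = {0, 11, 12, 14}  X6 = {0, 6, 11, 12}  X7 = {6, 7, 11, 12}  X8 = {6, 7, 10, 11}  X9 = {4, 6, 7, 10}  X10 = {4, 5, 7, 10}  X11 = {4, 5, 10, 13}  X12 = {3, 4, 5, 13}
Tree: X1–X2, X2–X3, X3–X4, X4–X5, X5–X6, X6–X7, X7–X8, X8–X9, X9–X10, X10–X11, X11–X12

No — bags containing vertex 3 are not connected in the tree.

A tree decomposition must satisfy three properties: every vertex lies in some bag; for every edge, both endpoints lie together in some bag; and for every vertex, the bags containing it form a connected subtree. Here bags containing vertex 3 are not connected in the tree, so the decomposition is invalid.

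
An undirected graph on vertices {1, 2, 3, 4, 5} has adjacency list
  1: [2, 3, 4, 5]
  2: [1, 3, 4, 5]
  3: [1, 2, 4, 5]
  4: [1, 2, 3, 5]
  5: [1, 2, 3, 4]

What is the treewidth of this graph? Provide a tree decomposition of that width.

Treewidth 4.
Bags: B1 = {1, 2, 3, 4, 5}
Tree: (single bag)

A single bag containing all 5 vertices is trivially a valid decomposition of width 4. For the lower bound, the 5 vertices {1, 2, 3, 4, 5} are pairwise adjacent, and any tree decomposition puts a clique entirely inside one bag — forcing width ≥ 4. Hence tw(G) = 4 exactly.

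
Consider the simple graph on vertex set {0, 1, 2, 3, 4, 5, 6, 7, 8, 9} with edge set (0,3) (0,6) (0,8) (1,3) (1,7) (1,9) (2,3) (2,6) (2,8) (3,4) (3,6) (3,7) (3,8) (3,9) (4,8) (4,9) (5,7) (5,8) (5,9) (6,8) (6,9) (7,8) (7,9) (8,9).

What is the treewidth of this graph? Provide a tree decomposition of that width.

Each bag holds 4 vertices, so the decomposition has width 3, which upper-bounds the treewidth. For the lower bound, the 4 vertices {3, 4, 8, 9} are pairwise adjacent, and any tree decomposition puts a clique entirely inside one bag — forcing width ≥ 3. The upper and lower bounds meet at 3, so that is the treewidth.

Treewidth 3.
Bags: B1 = {3, 6, 8, 9}  B2 = {3, 7, 8, 9}  B3 = {5, 7, 8, 9}  B4 = {1, 3, 7, 9}  B5 = {0, 3, 6, 8}  B6 = {3, 4, 8, 9}  B7 = {2, 3, 6, 8}
Tree: B1–B2, B2–B3, B2–B4, B1–B5, B2–B6, B5–B7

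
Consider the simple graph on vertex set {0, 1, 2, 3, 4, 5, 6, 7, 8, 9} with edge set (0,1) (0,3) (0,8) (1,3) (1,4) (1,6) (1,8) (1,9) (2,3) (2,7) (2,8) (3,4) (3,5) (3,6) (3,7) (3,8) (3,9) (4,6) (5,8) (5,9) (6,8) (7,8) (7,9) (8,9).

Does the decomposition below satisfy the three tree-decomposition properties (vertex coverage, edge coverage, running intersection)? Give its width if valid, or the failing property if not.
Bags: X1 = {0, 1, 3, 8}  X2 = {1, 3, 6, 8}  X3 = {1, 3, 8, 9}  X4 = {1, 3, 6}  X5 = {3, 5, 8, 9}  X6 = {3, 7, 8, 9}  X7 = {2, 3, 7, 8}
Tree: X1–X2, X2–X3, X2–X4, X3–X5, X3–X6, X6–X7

No — vertex 4 appears in no bag.

A tree decomposition must satisfy three properties: every vertex lies in some bag; for every edge, both endpoints lie together in some bag; and for every vertex, the bags containing it form a connected subtree. Here vertex 4 appears in no bag, so the decomposition is invalid.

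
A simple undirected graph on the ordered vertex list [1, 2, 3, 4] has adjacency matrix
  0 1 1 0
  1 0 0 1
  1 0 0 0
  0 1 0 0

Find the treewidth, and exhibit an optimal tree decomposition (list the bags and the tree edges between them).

Every bag has size at most 2, so the width is 2 − 1 = 1 and tw(G) ≤ 1. G has an edge, so its treewidth is at least 1. Combining the bounds, tw(G) = 1.

Treewidth 1.
Bags: B1 = {2, 4}  B2 = {1, 2}  B3 = {1, 3}
Tree: B1–B2, B2–B3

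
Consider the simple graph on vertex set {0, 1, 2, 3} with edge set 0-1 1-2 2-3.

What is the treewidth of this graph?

1

A width-1 tree decomposition is:
Bags: B1 = {0, 1}  B2 = {1, 2}  B3 = {2, 3}
Tree: B1–B2, B2–B3
Each bag holds 2 vertices, so the decomposition has width 1, which upper-bounds the treewidth. G has an edge, so its treewidth is at least 1. Therefore the treewidth is 1.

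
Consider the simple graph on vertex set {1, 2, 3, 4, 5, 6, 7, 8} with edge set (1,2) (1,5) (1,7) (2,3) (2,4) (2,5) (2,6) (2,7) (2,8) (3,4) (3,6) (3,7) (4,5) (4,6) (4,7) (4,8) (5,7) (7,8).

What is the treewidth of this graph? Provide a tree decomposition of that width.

Treewidth 3.
Bags: B1 = {2, 3, 4, 7}  B2 = {2, 3, 4, 6}  B3 = {2, 4, 5, 7}  B4 = {1, 2, 5, 7}  B5 = {2, 4, 7, 8}
Tree: B1–B2, B1–B3, B3–B4, B1–B5

The largest bag has 4 vertices, giving width 3; this decomposition certifies tw(G) ≤ 3. Conversely, {1, 2, 5, 7} is a clique of size 4, and the vertices of any clique must share a bag in every tree decomposition; so some bag has ≥ 4 vertices and tw(G) ≥ 3. Hence tw(G) = 3 exactly.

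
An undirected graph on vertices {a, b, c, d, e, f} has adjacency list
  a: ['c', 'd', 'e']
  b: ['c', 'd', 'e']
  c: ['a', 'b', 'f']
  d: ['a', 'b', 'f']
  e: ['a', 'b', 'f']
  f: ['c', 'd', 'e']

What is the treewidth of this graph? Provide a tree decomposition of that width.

Treewidth 3.
One optimal decomposition is:
Bags: B1 = {a, b, e, f}  B2 = {a, b, c, f}  B3 = {a, b, d, f}
Tree: B1–B2, B2–B3

Every bag has size at most 4, so the width is 4 − 1 = 3 and tw(G) ≤ 3. For the lower bound: the 4 vertex sets {e,f}, {a,c}, {b}, {d} are disjoint, each induces a connected subgraph, and every pair is joined by at least one edge of G. Contracting each set to a single vertex therefore yields K_{4} as a minor, and since treewidth is minor-monotone, tw(G) ≥ tw(K_{4}) = 3. The upper and lower bounds meet at 3, so that is the treewidth.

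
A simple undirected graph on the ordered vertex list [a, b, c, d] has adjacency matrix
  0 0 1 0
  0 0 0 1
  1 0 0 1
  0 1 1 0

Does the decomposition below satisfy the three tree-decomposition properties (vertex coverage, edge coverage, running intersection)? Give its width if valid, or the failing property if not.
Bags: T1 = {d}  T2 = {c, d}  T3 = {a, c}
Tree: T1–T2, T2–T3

A tree decomposition must satisfy three properties: every vertex lies in some bag; for every edge, both endpoints lie together in some bag; and for every vertex, the bags containing it form a connected subtree. Here vertex b appears in no bag, so the decomposition is invalid.

No — vertex b appears in no bag.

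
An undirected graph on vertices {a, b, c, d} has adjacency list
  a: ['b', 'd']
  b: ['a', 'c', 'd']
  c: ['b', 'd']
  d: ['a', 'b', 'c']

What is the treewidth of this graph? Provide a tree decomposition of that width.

Every bag has size at most 3, so the width is 3 − 1 = 2 and tw(G) ≤ 2. On the other hand G contains the 3-clique {b, c, d}. A clique must lie in a single bag of any decomposition, so no decomposition can have width below 2. Hence tw(G) = 2 exactly.

Treewidth 2.
One optimal decomposition is:
Bags: B1 = {a, b, d}  B2 = {b, c, d}
Tree: B1–B2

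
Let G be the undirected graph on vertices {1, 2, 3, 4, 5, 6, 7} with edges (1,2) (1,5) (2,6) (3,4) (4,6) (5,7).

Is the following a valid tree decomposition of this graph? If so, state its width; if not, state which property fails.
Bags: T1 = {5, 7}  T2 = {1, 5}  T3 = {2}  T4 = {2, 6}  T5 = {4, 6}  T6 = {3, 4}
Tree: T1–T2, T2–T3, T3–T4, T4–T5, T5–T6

A tree decomposition must satisfy three properties: every vertex lies in some bag; for every edge, both endpoints lie together in some bag; and for every vertex, the bags containing it form a connected subtree. Here edge (1,2) lies in no bag, so the decomposition is invalid.

No — edge (1,2) lies in no bag.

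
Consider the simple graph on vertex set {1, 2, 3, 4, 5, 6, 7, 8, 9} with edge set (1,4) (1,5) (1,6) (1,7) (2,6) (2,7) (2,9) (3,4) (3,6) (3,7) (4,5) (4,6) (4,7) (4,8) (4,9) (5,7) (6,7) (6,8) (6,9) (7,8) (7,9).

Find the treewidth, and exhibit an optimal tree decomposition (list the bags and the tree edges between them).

The largest bag has 4 vertices, giving width 3; this decomposition certifies tw(G) ≤ 3. On the other hand G contains the 4-clique {2, 6, 7, 9}. A clique must lie in a single bag of any decomposition, so no decomposition can have width below 3. Hence tw(G) = 3 exactly.

Treewidth 3.
Bags: B1 = {1, 4, 6, 7}  B2 = {4, 6, 7, 9}  B3 = {4, 6, 7, 8}  B4 = {3, 4, 6, 7}  B5 = {1, 4, 5, 7}  B6 = {2, 6, 7, 9}
Tree: B1–B2, B1–B3, B1–B4, B1–B5, B2–B6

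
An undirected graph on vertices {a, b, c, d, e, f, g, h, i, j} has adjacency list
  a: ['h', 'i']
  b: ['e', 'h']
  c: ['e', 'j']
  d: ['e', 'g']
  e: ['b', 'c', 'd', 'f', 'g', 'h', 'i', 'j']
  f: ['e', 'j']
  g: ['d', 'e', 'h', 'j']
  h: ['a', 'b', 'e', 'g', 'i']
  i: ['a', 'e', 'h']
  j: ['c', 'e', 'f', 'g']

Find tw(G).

A width-2 tree decomposition is:
Bags: B1 = {e, g, h}  B2 = {e, g, j}  B3 = {b, e, h}  B4 = {e, f, j}  B5 = {e, h, i}  B6 = {a, h, i}  B7 = {c, e, j}  B8 = {d, e, g}
Tree: B1–B2, B1–B3, B2–B4, B1–B5, B5–B6, B2–B7, B1–B8
Each bag holds 3 vertices, so the decomposition has width 2, which upper-bounds the treewidth. For the lower bound, the 3 vertices {e, f, j} are pairwise adjacent, and any tree decomposition puts a clique entirely inside one bag — forcing width ≥ 2. Hence tw(G) = 2 exactly.

2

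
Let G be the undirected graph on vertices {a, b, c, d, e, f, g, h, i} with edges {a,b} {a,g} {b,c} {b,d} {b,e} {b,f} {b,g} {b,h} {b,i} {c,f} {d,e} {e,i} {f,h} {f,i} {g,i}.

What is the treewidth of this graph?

2

A width-2 tree decomposition is:
Bags: B1 = {b, c, f}  B2 = {b, f, i}  B3 = {b, f, h}  B4 = {b, g, i}  B5 = {a, b, g}  B6 = {b, e, i}  B7 = {b, d, e}
Tree: B1–B2, B2–B3, B2–B4, B4–B5, B2–B6, B6–B7
The largest bag has 3 vertices, giving width 2; this decomposition certifies tw(G) ≤ 2. On the other hand G contains the 3-clique {b, d, e}. A clique must lie in a single bag of any decomposition, so no decomposition can have width below 2. Hence tw(G) = 2 exactly.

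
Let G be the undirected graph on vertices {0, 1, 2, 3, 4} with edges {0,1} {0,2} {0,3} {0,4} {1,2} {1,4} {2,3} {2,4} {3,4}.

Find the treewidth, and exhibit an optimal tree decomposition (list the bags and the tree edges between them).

Treewidth 3.
One optimal decomposition is:
Bags: B1 = {0, 1, 2, 4}  B2 = {0, 2, 3, 4}
Tree: B1–B2

The largest bag has 4 vertices, giving width 3; this decomposition certifies tw(G) ≤ 3. For the lower bound, the 4 vertices {0, 1, 2, 4} are pairwise adjacent, and any tree decomposition puts a clique entirely inside one bag — forcing width ≥ 3. Combining the bounds, tw(G) = 3.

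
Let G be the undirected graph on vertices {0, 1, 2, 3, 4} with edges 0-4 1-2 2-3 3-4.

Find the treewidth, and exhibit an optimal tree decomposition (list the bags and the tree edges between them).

Treewidth 1.
Bags: B1 = {2, 3}  B2 = {3, 4}  B3 = {0, 4}  B4 = {1, 2}
Tree: B1–B2, B2–B3, B1–B4

The largest bag has 2 vertices, giving width 1; this decomposition certifies tw(G) ≤ 1. Any graph with an edge has treewidth ≥ 1, and G has the edge 2–3. Hence tw(G) = 1 exactly.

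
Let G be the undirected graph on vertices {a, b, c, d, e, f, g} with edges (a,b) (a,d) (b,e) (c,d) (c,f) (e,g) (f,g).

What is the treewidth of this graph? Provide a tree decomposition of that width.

Each bag holds 3 vertices, so the decomposition has width 2, which upper-bounds the treewidth. Since a–b–e–g–f–c–d–a is a cycle in G, G is not acyclic. Forests are exactly the graphs of treewidth ≤ 1, so tw(G) ≥ 2. The upper and lower bounds meet at 2, so that is the treewidth.

Treewidth 2.
Bags: B1 = {a, b, e}  B2 = {a, e, g}  B3 = {a, f, g}  B4 = {a, c, f}  B5 = {a, c, d}
Tree: B1–B2, B2–B3, B3–B4, B4–B5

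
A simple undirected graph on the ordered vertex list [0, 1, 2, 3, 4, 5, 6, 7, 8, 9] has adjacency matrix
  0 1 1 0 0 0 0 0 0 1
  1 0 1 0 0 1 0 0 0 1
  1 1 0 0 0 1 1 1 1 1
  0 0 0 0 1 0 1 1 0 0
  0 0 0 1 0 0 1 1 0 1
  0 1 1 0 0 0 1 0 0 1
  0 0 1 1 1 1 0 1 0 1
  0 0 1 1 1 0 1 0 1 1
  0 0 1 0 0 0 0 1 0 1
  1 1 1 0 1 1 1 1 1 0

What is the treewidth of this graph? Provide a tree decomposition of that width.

Treewidth 3.
One optimal decomposition is:
Bags: B1 = {2, 6, 7, 9}  B2 = {2, 7, 8, 9}  B3 = {2, 5, 6, 9}  B4 = {1, 2, 5, 9}  B5 = {0, 1, 2, 9}  B6 = {4, 6, 7, 9}  B7 = {3, 4, 6, 7}
Tree: B1–B2, B1–B3, B3–B4, B4–B5, B1–B6, B6–B7

The largest bag has 4 vertices, giving width 3; this decomposition certifies tw(G) ≤ 3. Conversely, {2, 7, 8, 9} is a clique of size 4, and the vertices of any clique must share a bag in every tree decomposition; so some bag has ≥ 4 vertices and tw(G) ≥ 3. Hence tw(G) = 3 exactly.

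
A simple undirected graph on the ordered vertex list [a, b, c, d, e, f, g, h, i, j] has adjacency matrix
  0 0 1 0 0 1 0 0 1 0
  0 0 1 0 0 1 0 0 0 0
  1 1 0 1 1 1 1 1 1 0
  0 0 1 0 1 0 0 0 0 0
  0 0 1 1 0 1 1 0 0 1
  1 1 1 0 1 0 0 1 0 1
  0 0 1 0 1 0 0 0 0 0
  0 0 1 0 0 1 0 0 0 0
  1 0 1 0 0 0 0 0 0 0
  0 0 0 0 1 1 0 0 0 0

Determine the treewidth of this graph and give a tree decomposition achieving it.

Treewidth 2.
One such decomposition:
Bags: B1 = {b, c, f}  B2 = {c, e, f}  B3 = {a, c, f}  B4 = {c, e, g}  B5 = {c, d, e}  B6 = {e, f, j}  B7 = {a, c, i}  B8 = {c, f, h}
Tree: B1–B2, B1–B3, B2–B4, B2–B5, B2–B6, B3–B7, B1–B8

The largest bag has 3 vertices, giving width 2; this decomposition certifies tw(G) ≤ 2. For the lower bound, the 3 vertices {e, f, j} are pairwise adjacent, and any tree decomposition puts a clique entirely inside one bag — forcing width ≥ 2. Hence tw(G) = 2 exactly.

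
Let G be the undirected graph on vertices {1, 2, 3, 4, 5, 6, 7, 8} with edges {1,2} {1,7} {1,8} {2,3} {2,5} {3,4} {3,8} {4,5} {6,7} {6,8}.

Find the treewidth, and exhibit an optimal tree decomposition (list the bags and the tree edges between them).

The largest bag has 3 vertices, giving width 2; this decomposition certifies tw(G) ≤ 2. The edges 6–7–1–8–6 form a cycle, so G is not a tree and its treewidth is at least 2. Hence tw(G) = 2 exactly.

Treewidth 2.
One optimal decomposition is:
Bags: B1 = {6, 7, 8}  B2 = {1, 7, 8}  B3 = {1, 3, 8}  B4 = {1, 2, 3}  B5 = {2, 3, 4}  B6 = {2, 4, 5}
Tree: B1–B2, B2–B3, B3–B4, B4–B5, B5–B6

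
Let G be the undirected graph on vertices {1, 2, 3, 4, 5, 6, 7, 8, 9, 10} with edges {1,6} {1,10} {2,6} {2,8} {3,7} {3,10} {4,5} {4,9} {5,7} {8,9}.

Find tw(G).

A width-2 tree decomposition is:
Bags: B1 = {3, 7, 10}  B2 = {1, 7, 10}  B3 = {1, 6, 7}  B4 = {2, 6, 7}  B5 = {2, 7, 8}  B6 = {7, 8, 9}  B7 = {4, 7, 9}  B8 = {4, 5, 7}
Tree: B1–B2, B2–B3, B3–B4, B4–B5, B5–B6, B6–B7, B7–B8
Every bag has size at most 3, so the width is 3 − 1 = 2 and tw(G) ≤ 2. For the lower bound, G contains the cycle 7–3–10–1–6–2–8–9–4–5–7, so G is not a forest; only forests have treewidth ≤ 1, hence tw(G) ≥ 2. Hence tw(G) = 2 exactly.

2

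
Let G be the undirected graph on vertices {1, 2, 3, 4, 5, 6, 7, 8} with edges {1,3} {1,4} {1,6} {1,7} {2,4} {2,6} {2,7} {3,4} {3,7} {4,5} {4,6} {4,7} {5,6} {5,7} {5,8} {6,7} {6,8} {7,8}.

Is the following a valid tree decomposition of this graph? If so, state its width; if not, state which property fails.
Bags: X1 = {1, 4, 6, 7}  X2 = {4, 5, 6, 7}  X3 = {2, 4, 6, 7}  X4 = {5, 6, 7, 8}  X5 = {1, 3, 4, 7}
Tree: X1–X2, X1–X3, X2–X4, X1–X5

Every vertex of G appears in some bag (union = {1, 2, 3, 4, 5, 6, 7, 8}); every edge is covered by a bag; and for each vertex v the set of bags containing v is connected in the bag tree. The decomposition is therefore valid. The largest bag has 4 vertices, so the width is 3.

Yes; width 3.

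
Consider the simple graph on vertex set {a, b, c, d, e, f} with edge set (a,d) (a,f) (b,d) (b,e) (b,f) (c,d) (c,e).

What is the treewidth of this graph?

A width-2 tree decomposition is:
Bags: B1 = {a, d, f}  B2 = {b, d, f}  B3 = {b, c, d}  B4 = {b, c, e}
Tree: B1–B2, B2–B3, B3–B4
Each bag holds 3 vertices, so the decomposition has width 2, which upper-bounds the treewidth. For the lower bound, G contains the cycle a–f–b–d–a, so G is not a forest; only forests have treewidth ≤ 1, hence tw(G) ≥ 2. Hence tw(G) = 2 exactly.

2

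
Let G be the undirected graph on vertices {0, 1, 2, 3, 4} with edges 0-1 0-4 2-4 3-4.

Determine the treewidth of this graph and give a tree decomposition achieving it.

Treewidth 1.
One such decomposition:
Bags: B1 = {0, 4}  B2 = {2, 4}  B3 = {0, 1}  B4 = {3, 4}
Tree: B1–B2, B1–B3, B1–B4

The largest bag has 2 vertices, giving width 1; this decomposition certifies tw(G) ≤ 1. Any graph with an edge has treewidth ≥ 1, and G has the edge 0–4. Combining the bounds, tw(G) = 1.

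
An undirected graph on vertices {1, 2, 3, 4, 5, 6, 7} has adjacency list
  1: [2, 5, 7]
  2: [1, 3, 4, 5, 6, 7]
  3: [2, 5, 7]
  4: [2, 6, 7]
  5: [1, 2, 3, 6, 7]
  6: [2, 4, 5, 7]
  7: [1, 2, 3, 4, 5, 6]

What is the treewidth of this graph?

A width-3 tree decomposition is:
Bags: B1 = {1, 2, 5, 7}  B2 = {2, 5, 6, 7}  B3 = {2, 4, 6, 7}  B4 = {2, 3, 5, 7}
Tree: B1–B2, B2–B3, B1–B4
The largest bag has 4 vertices, giving width 3; this decomposition certifies tw(G) ≤ 3. Conversely, {2, 4, 6, 7} is a clique of size 4, and the vertices of any clique must share a bag in every tree decomposition; so some bag has ≥ 4 vertices and tw(G) ≥ 3. Hence tw(G) = 3 exactly.

3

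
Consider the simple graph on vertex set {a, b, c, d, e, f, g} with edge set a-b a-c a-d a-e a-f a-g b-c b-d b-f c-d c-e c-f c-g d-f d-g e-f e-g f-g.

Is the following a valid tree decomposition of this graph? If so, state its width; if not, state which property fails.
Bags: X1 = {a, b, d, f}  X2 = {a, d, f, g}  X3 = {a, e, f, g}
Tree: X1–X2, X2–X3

A tree decomposition must satisfy three properties: every vertex lies in some bag; for every edge, both endpoints lie together in some bag; and for every vertex, the bags containing it form a connected subtree. Here vertex c appears in no bag, so the decomposition is invalid.

No — vertex c appears in no bag.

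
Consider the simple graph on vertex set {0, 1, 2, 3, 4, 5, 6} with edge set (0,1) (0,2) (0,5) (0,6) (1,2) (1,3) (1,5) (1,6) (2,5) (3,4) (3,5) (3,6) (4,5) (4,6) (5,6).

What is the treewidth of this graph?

3

A width-3 tree decomposition is:
Bags: B1 = {3, 4, 5, 6}  B2 = {1, 3, 5, 6}  B3 = {0, 1, 5, 6}  B4 = {0, 1, 2, 5}
Tree: B1–B2, B2–B3, B3–B4
Every bag has size at most 4, so the width is 4 − 1 = 3 and tw(G) ≤ 3. For the lower bound, the 4 vertices {0, 1, 2, 5} are pairwise adjacent, and any tree decomposition puts a clique entirely inside one bag — forcing width ≥ 3. Hence tw(G) = 3 exactly.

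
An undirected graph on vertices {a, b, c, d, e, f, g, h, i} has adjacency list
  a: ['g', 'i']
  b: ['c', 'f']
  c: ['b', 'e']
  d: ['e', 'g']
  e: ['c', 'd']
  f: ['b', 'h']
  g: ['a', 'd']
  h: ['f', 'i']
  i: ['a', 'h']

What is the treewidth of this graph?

2

A width-2 tree decomposition is:
Bags: B1 = {f, h, i}  B2 = {a, f, i}  B3 = {a, f, g}  B4 = {d, f, g}  B5 = {d, e, f}  B6 = {c, e, f}  B7 = {b, c, f}
Tree: B1–B2, B2–B3, B3–B4, B4–B5, B5–B6, B6–B7
The largest bag has 3 vertices, giving width 2; this decomposition certifies tw(G) ≤ 2. For the lower bound, G contains the cycle f–h–i–a–g–d–e–c–b–f, so G is not a forest; only forests have treewidth ≤ 1, hence tw(G) ≥ 2. Combining the bounds, tw(G) = 2.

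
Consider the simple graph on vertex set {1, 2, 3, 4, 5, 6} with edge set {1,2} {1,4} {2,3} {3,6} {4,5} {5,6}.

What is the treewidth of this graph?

2

A width-2 tree decomposition is:
Bags: B1 = {3, 5, 6}  B2 = {3, 4, 5}  B3 = {1, 3, 4}  B4 = {1, 2, 3}
Tree: B1–B2, B2–B3, B3–B4
The largest bag has 3 vertices, giving width 2; this decomposition certifies tw(G) ≤ 2. Since 3–6–5–4–1–2–3 is a cycle in G, G is not acyclic. Forests are exactly the graphs of treewidth ≤ 1, so tw(G) ≥ 2. Combining the bounds, tw(G) = 2.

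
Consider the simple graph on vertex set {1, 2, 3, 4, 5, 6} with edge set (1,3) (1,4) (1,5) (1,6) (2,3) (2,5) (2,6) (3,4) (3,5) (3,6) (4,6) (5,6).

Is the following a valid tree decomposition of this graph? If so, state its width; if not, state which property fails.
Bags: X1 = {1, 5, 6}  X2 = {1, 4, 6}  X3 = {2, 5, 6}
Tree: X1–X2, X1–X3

A tree decomposition must satisfy three properties: every vertex lies in some bag; for every edge, both endpoints lie together in some bag; and for every vertex, the bags containing it form a connected subtree. Here vertex 3 appears in no bag, so the decomposition is invalid.

No — vertex 3 appears in no bag.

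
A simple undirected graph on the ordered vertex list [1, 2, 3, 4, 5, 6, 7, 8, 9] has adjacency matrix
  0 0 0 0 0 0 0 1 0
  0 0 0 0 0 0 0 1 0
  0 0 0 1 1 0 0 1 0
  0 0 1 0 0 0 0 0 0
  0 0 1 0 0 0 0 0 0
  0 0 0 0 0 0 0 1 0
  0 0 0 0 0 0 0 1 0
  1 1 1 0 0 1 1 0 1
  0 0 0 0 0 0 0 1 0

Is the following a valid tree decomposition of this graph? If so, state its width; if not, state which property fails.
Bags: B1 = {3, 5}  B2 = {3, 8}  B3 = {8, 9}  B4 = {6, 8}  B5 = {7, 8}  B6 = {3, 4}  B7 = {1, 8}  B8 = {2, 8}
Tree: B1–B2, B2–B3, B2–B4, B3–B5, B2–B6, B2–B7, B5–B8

Checking the three conditions: (i) the bags cover all of {1, 2, 3, 4, 5, 6, 7, 8, 9}; (ii) for each edge, some bag contains both endpoints; (iii) the bags containing any fixed vertex form a subtree. All hold, so the decomposition is valid with width 2 − 1 = 1.

Yes; width 1.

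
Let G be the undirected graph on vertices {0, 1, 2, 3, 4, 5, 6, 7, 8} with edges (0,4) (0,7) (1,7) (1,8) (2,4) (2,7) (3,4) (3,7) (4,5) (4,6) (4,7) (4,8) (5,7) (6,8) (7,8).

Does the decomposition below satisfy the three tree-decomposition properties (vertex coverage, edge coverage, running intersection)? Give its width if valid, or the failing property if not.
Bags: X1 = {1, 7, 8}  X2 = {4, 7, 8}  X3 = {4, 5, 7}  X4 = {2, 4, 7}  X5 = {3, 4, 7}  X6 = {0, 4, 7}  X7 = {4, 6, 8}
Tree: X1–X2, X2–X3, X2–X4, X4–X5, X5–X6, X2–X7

Yes; width 2.

Vertex coverage: the bags together contain {0, 1, 2, 3, 4, 5, 6, 7, 8}, the full vertex set. Edge coverage: each edge of G has both endpoints in at least one bag. Running intersection: for every vertex, the bags containing it form a connected subtree. All three properties hold, so this is a valid tree decomposition of width max|bag| − 1 = 2, and hence tw(G) ≤ 2.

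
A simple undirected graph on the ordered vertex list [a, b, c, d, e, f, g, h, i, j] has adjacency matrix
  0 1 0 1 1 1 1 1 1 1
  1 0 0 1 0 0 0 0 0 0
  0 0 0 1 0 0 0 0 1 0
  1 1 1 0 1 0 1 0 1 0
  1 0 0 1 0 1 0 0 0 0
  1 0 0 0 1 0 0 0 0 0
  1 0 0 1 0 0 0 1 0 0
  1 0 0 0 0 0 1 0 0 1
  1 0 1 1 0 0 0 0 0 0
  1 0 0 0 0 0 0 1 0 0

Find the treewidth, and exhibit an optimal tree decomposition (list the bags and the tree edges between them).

Treewidth 2.
Bags: B1 = {a, d, e}  B2 = {a, b, d}  B3 = {a, d, g}  B4 = {a, e, f}  B5 = {a, d, i}  B6 = {a, g, h}  B7 = {a, h, j}  B8 = {c, d, i}
Tree: B1–B2, B2–B3, B1–B4, B2–B5, B3–B6, B6–B7, B5–B8

The largest bag has 3 vertices, giving width 2; this decomposition certifies tw(G) ≤ 2. Conversely, {c, d, i} is a clique of size 3, and the vertices of any clique must share a bag in every tree decomposition; so some bag has ≥ 3 vertices and tw(G) ≥ 2. The upper and lower bounds meet at 2, so that is the treewidth.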